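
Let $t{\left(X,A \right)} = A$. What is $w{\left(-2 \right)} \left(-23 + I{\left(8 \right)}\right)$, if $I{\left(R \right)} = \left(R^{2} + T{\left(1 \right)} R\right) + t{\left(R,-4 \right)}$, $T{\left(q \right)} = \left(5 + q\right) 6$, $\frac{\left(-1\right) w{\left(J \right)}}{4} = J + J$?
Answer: $5200$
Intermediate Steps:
$w{\left(J \right)} = - 8 J$ ($w{\left(J \right)} = - 4 \left(J + J\right) = - 4 \cdot 2 J = - 8 J$)
$T{\left(q \right)} = 30 + 6 q$
$I{\left(R \right)} = -4 + R^{2} + 36 R$ ($I{\left(R \right)} = \left(R^{2} + \left(30 + 6 \cdot 1\right) R\right) - 4 = \left(R^{2} + \left(30 + 6\right) R\right) - 4 = \left(R^{2} + 36 R\right) - 4 = -4 + R^{2} + 36 R$)
$w{\left(-2 \right)} \left(-23 + I{\left(8 \right)}\right) = \left(-8\right) \left(-2\right) \left(-23 + \left(-4 + 8^{2} + 36 \cdot 8\right)\right) = 16 \left(-23 + \left(-4 + 64 + 288\right)\right) = 16 \left(-23 + 348\right) = 16 \cdot 325 = 5200$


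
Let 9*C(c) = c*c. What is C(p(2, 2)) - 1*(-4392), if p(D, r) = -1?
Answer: 39529/9 ≈ 4392.1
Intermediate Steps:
C(c) = c²/9 (C(c) = (c*c)/9 = c²/9)
C(p(2, 2)) - 1*(-4392) = (⅑)*(-1)² - 1*(-4392) = (⅑)*1 + 4392 = ⅑ + 4392 = 39529/9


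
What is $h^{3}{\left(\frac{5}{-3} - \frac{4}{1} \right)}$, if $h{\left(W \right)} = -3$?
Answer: $-27$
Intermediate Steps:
$h^{3}{\left(\frac{5}{-3} - \frac{4}{1} \right)} = \left(-3\right)^{3} = -27$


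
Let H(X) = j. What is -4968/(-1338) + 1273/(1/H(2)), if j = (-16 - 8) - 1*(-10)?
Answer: -3973478/223 ≈ -17818.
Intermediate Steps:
j = -14 (j = -24 + 10 = -14)
H(X) = -14
-4968/(-1338) + 1273/(1/H(2)) = -4968/(-1338) + 1273/(1/(-14)) = -4968*(-1/1338) + 1273/(-1/14) = 828/223 + 1273*(-14) = 828/223 - 17822 = -3973478/223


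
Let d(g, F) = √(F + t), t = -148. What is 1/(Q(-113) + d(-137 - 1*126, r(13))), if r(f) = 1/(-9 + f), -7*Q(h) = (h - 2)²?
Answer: -370300/699631459 - 98*I*√591/699631459 ≈ -0.00052928 - 3.4053e-6*I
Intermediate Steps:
Q(h) = -(-2 + h)²/7 (Q(h) = -(h - 2)²/7 = -(-2 + h)²/7)
d(g, F) = √(-148 + F) (d(g, F) = √(F - 148) = √(-148 + F))
1/(Q(-113) + d(-137 - 1*126, r(13))) = 1/(-(-2 - 113)²/7 + √(-148 + 1/(-9 + 13))) = 1/(-⅐*(-115)² + √(-148 + 1/4)) = 1/(-⅐*13225 + √(-148 + ¼)) = 1/(-13225/7 + √(-591/4)) = 1/(-13225/7 + I*√591/2)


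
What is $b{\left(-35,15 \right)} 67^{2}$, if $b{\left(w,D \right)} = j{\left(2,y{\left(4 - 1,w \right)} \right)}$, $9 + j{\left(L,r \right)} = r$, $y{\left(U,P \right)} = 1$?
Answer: $-35912$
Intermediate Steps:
$j{\left(L,r \right)} = -9 + r$
$b{\left(w,D \right)} = -8$ ($b{\left(w,D \right)} = -9 + 1 = -8$)
$b{\left(-35,15 \right)} 67^{2} = - 8 \cdot 67^{2} = \left(-8\right) 4489 = -35912$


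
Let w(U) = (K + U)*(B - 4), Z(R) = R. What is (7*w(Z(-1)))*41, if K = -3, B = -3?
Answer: 8036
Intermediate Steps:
w(U) = 21 - 7*U (w(U) = (-3 + U)*(-3 - 4) = (-3 + U)*(-7) = 21 - 7*U)
(7*w(Z(-1)))*41 = (7*(21 - 7*(-1)))*41 = (7*(21 + 7))*41 = (7*28)*41 = 196*41 = 8036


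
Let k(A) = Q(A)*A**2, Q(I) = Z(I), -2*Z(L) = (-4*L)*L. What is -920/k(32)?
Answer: -115/262144 ≈ -0.00043869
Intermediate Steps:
Z(L) = 2*L**2 (Z(L) = -(-4*L)*L/2 = -(-2)*L**2 = 2*L**2)
Q(I) = 2*I**2
k(A) = 2*A**4 (k(A) = (2*A**2)*A**2 = 2*A**4)
-920/k(32) = -920/(2*32**4) = -920/(2*1048576) = -920/2097152 = -920*1/2097152 = -115/262144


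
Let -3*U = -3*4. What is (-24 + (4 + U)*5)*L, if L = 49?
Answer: 784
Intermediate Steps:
U = 4 (U = -(-1)*4 = -1/3*(-12) = 4)
(-24 + (4 + U)*5)*L = (-24 + (4 + 4)*5)*49 = (-24 + 8*5)*49 = (-24 + 40)*49 = 16*49 = 784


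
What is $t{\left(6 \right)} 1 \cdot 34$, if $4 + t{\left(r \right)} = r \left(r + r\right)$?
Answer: $2312$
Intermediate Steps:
$t{\left(r \right)} = -4 + 2 r^{2}$ ($t{\left(r \right)} = -4 + r \left(r + r\right) = -4 + r 2 r = -4 + 2 r^{2}$)
$t{\left(6 \right)} 1 \cdot 34 = \left(-4 + 2 \cdot 6^{2}\right) 1 \cdot 34 = \left(-4 + 2 \cdot 36\right) 34 = \left(-4 + 72\right) 34 = 68 \cdot 34 = 2312$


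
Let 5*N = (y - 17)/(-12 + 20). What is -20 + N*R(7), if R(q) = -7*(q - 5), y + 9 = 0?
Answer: -109/10 ≈ -10.900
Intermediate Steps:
y = -9 (y = -9 + 0 = -9)
R(q) = 35 - 7*q (R(q) = -7*(-5 + q) = 35 - 7*q)
N = -13/20 (N = ((-9 - 17)/(-12 + 20))/5 = (-26/8)/5 = (-26*⅛)/5 = (⅕)*(-13/4) = -13/20 ≈ -0.65000)
-20 + N*R(7) = -20 - 13*(35 - 7*7)/20 = -20 - 13*(35 - 49)/20 = -20 - 13/20*(-14) = -20 + 91/10 = -109/10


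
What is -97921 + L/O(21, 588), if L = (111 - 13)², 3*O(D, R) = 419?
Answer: -41000087/419 ≈ -97852.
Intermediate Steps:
O(D, R) = 419/3 (O(D, R) = (⅓)*419 = 419/3)
L = 9604 (L = 98² = 9604)
-97921 + L/O(21, 588) = -97921 + 9604/(419/3) = -97921 + 9604*(3/419) = -97921 + 28812/419 = -41000087/419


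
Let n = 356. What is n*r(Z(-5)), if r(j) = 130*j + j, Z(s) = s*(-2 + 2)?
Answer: 0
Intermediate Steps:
Z(s) = 0 (Z(s) = s*0 = 0)
r(j) = 131*j
n*r(Z(-5)) = 356*(131*0) = 356*0 = 0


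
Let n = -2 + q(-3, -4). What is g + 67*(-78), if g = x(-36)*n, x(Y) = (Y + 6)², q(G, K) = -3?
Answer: -9726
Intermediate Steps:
n = -5 (n = -2 - 3 = -5)
x(Y) = (6 + Y)²
g = -4500 (g = (6 - 36)²*(-5) = (-30)²*(-5) = 900*(-5) = -4500)
g + 67*(-78) = -4500 + 67*(-78) = -4500 - 5226 = -9726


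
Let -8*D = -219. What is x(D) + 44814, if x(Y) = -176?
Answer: 44638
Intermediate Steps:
D = 219/8 (D = -⅛*(-219) = 219/8 ≈ 27.375)
x(D) + 44814 = -176 + 44814 = 44638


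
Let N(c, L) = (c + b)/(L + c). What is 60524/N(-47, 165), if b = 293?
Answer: 3570916/123 ≈ 29032.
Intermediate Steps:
N(c, L) = (293 + c)/(L + c) (N(c, L) = (c + 293)/(L + c) = (293 + c)/(L + c))
60524/N(-47, 165) = 60524/(((293 - 47)/(165 - 47))) = 60524/((246/118)) = 60524/(((1/118)*246)) = 60524/(123/59) = 60524*(59/123) = 3570916/123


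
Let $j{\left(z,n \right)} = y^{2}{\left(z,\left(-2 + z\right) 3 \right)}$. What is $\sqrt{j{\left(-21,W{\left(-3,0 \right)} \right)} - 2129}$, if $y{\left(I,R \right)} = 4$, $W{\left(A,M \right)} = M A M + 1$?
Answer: $i \sqrt{2113} \approx 45.967 i$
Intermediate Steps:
$W{\left(A,M \right)} = 1 + A M^{2}$ ($W{\left(A,M \right)} = A M M + 1 = A M^{2} + 1 = 1 + A M^{2}$)
$j{\left(z,n \right)} = 16$ ($j{\left(z,n \right)} = 4^{2} = 16$)
$\sqrt{j{\left(-21,W{\left(-3,0 \right)} \right)} - 2129} = \sqrt{16 - 2129} = \sqrt{-2113} = i \sqrt{2113}$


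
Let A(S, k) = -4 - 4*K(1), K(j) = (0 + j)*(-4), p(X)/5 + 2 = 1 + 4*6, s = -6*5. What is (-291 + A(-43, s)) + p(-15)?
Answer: -164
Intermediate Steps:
s = -30
p(X) = 115 (p(X) = -10 + 5*(1 + 4*6) = -10 + 5*(1 + 24) = -10 + 5*25 = -10 + 125 = 115)
K(j) = -4*j (K(j) = j*(-4) = -4*j)
A(S, k) = 12 (A(S, k) = -4 - (-16) = -4 - 4*(-4) = -4 + 16 = 12)
(-291 + A(-43, s)) + p(-15) = (-291 + 12) + 115 = -279 + 115 = -164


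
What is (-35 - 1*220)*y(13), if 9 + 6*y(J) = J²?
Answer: -6800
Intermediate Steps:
y(J) = -3/2 + J²/6
(-35 - 1*220)*y(13) = (-35 - 1*220)*(-3/2 + (⅙)*13²) = (-35 - 220)*(-3/2 + (⅙)*169) = -255*(-3/2 + 169/6) = -255*80/3 = -6800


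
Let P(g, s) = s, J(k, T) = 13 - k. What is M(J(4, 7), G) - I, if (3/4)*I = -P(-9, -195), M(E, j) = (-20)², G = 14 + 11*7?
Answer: 140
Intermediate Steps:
G = 91 (G = 14 + 77 = 91)
M(E, j) = 400
I = 260 (I = 4*(-1*(-195))/3 = (4/3)*195 = 260)
M(J(4, 7), G) - I = 400 - 1*260 = 400 - 260 = 140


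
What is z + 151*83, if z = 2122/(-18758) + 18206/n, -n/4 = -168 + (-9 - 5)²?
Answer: 6497195939/525224 ≈ 12370.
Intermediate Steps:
n = -112 (n = -4*(-168 + (-9 - 5)²) = -4*(-168 + (-14)²) = -4*(-168 + 196) = -4*28 = -112)
z = -85436453/525224 (z = 2122/(-18758) + 18206/(-112) = 2122*(-1/18758) + 18206*(-1/112) = -1061/9379 - 9103/56 = -85436453/525224 ≈ -162.67)
z + 151*83 = -85436453/525224 + 151*83 = -85436453/525224 + 12533 = 6497195939/525224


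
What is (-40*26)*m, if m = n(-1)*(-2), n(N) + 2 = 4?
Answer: 4160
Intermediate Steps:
n(N) = 2 (n(N) = -2 + 4 = 2)
m = -4 (m = 2*(-2) = -4)
(-40*26)*m = -40*26*(-4) = -1040*(-4) = 4160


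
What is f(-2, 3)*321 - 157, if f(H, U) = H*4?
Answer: -2725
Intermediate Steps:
f(H, U) = 4*H
f(-2, 3)*321 - 157 = (4*(-2))*321 - 157 = -8*321 - 157 = -2568 - 157 = -2725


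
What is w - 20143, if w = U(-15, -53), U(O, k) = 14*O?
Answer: -20353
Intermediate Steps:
w = -210 (w = 14*(-15) = -210)
w - 20143 = -210 - 20143 = -20353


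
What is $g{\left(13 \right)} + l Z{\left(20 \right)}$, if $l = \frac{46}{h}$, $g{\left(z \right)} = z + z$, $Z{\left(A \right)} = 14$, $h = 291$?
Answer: $\frac{8210}{291} \approx 28.213$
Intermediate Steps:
$g{\left(z \right)} = 2 z$
$l = \frac{46}{291} \approx 0.15808$
$g{\left(13 \right)} + l Z{\left(20 \right)} = 2 \cdot 13 + \frac{46}{291} \cdot 14 = 26 + \frac{644}{291} = \frac{8210}{291}$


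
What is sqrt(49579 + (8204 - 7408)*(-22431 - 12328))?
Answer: I*sqrt(27618585) ≈ 5255.3*I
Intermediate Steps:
sqrt(49579 + (8204 - 7408)*(-22431 - 12328)) = sqrt(49579 + 796*(-34759)) = sqrt(49579 - 27668164) = sqrt(-27618585) = I*sqrt(27618585)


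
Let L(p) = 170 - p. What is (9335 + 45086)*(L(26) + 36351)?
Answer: 1986094395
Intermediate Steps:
(9335 + 45086)*(L(26) + 36351) = (9335 + 45086)*((170 - 1*26) + 36351) = 54421*((170 - 26) + 36351) = 54421*(144 + 36351) = 54421*36495 = 1986094395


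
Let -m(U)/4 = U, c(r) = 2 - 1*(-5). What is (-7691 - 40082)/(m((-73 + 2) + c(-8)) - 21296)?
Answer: 47773/21040 ≈ 2.2706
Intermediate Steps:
c(r) = 7 (c(r) = 2 + 5 = 7)
m(U) = -4*U
(-7691 - 40082)/(m((-73 + 2) + c(-8)) - 21296) = (-7691 - 40082)/(-4*((-73 + 2) + 7) - 21296) = -47773/(-4*(-71 + 7) - 21296) = -47773/(-4*(-64) - 21296) = -47773/(256 - 21296) = -47773/(-21040) = -47773*(-1/21040) = 47773/21040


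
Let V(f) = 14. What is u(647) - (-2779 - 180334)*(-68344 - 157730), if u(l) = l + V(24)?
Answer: -41397087701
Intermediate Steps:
u(l) = 14 + l (u(l) = l + 14 = 14 + l)
u(647) - (-2779 - 180334)*(-68344 - 157730) = (14 + 647) - (-2779 - 180334)*(-68344 - 157730) = 661 - (-183113)*(-226074) = 661 - 1*41397088362 = 661 - 41397088362 = -41397087701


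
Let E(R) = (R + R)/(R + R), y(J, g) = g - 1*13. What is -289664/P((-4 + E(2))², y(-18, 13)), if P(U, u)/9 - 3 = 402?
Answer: -289664/3645 ≈ -79.469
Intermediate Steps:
y(J, g) = -13 + g (y(J, g) = g - 13 = -13 + g)
E(R) = 1 (E(R) = (2*R)/((2*R)) = (2*R)*(1/(2*R)) = 1)
P(U, u) = 3645 (P(U, u) = 27 + 9*402 = 27 + 3618 = 3645)
-289664/P((-4 + E(2))², y(-18, 13)) = -289664/3645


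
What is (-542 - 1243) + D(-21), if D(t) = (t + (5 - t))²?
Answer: -1760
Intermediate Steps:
D(t) = 25 (D(t) = 5² = 25)
(-542 - 1243) + D(-21) = (-542 - 1243) + 25 = -1785 + 25 = -1760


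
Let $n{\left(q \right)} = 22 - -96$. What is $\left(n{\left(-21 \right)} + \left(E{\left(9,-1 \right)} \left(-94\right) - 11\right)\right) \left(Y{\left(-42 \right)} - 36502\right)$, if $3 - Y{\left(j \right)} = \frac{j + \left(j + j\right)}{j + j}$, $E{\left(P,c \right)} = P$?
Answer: $\frac{53947739}{2} \approx 2.6974 \cdot 10^{7}$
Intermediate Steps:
$n{\left(q \right)} = 118$ ($n{\left(q \right)} = 22 + 96 = 118$)
$Y{\left(j \right)} = \frac{3}{2}$ ($Y{\left(j \right)} = 3 - \frac{j + \left(j + j\right)}{j + j} = 3 - \frac{j + 2 j}{2 j} = 3 - 3 j \frac{1}{2 j} = 3 - \frac{3}{2} = \frac{3}{2}$)
$\left(n{\left(-21 \right)} + \left(E{\left(9,-1 \right)} \left(-94\right) - 11\right)\right) \left(Y{\left(-42 \right)} - 36502\right) = \left(118 + \left(9 \left(-94\right) - 11\right)\right) \left(\frac{3}{2} - 36502\right) = \left(118 - 857\right) \left(- \frac{73001}{2}\right) = \left(-739\right) \left(- \frac{73001}{2}\right) = \frac{53947739}{2}$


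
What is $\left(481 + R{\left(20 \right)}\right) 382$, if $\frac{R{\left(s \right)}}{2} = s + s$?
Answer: $214302$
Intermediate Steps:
$R{\left(s \right)} = 4 s$ ($R{\left(s \right)} = 2 \left(s + s\right) = 2 \cdot 2 s = 4 s$)
$\left(481 + R{\left(20 \right)}\right) 382 = \left(481 + 4 \cdot 20\right) 382 = \left(481 + 80\right) 382 = 561 \cdot 382 = 214302$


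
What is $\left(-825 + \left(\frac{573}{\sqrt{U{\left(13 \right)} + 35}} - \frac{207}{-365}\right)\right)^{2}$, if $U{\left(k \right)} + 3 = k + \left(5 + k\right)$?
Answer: $\frac{638721680293}{932575} - \frac{114950676 \sqrt{7}}{2555} \approx 5.6587 \cdot 10^{5}$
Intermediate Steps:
$U{\left(k \right)} = 2 + 2 k$ ($U{\left(k \right)} = -3 + \left(k + \left(5 + k\right)\right) = -3 + \left(5 + 2 k\right) = 2 + 2 k$)
$\left(-825 + \left(\frac{573}{\sqrt{U{\left(13 \right)} + 35}} - \frac{207}{-365}\right)\right)^{2} = \left(-825 - \left(- \frac{207}{365} - \frac{573}{\sqrt{\left(2 + 2 \cdot 13\right) + 35}}\right)\right)^{2} = \left(-825 - \left(- \frac{207}{365} - \frac{573}{\sqrt{\left(2 + 26\right) + 35}}\right)\right)^{2} = \left(-825 + \left(\frac{573}{\sqrt{28 + 35}} + \frac{207}{365}\right)\right)^{2} = \left(-825 + \left(\frac{573}{\sqrt{63}} + \frac{207}{365}\right)\right)^{2} = \left(-825 + \left(\frac{573}{3 \sqrt{7}} + \frac{207}{365}\right)\right)^{2} = \left(-825 + \left(573 \frac{\sqrt{7}}{21} + \frac{207}{365}\right)\right)^{2} = \left(-825 + \left(\frac{191 \sqrt{7}}{7} + \frac{207}{365}\right)\right)^{2} = \left(-825 + \left(\frac{207}{365} + \frac{191 \sqrt{7}}{7}\right)\right)^{2} = \left(- \frac{300918}{365} + \frac{191 \sqrt{7}}{7}\right)^{2}$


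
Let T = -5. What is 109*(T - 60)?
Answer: -7085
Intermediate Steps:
109*(T - 60) = 109*(-5 - 60) = 109*(-65) = -7085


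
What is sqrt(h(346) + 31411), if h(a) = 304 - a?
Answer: sqrt(31369) ≈ 177.11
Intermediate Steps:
sqrt(h(346) + 31411) = sqrt((304 - 1*346) + 31411) = sqrt((304 - 346) + 31411) = sqrt(-42 + 31411) = sqrt(31369)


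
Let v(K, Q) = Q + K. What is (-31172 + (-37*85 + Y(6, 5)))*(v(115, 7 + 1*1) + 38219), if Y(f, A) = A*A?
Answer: -1314823864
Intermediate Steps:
v(K, Q) = K + Q
Y(f, A) = A²
(-31172 + (-37*85 + Y(6, 5)))*(v(115, 7 + 1*1) + 38219) = (-31172 + (-37*85 + 5²))*((115 + (7 + 1*1)) + 38219) = (-31172 + (-3145 + 25))*((115 + (7 + 1)) + 38219) = (-31172 - 3120)*((115 + 8) + 38219) = -34292*(123 + 38219) = -34292*38342 = -1314823864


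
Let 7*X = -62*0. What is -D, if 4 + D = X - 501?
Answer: 505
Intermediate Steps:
X = 0 (X = (-62*0)/7 = (1/7)*0 = 0)
D = -505 (D = -4 + (0 - 501) = -4 - 501 = -505)
-D = -1*(-505) = 505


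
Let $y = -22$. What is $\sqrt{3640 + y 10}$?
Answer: $6 \sqrt{95} \approx 58.481$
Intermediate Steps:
$\sqrt{3640 + y 10} = \sqrt{3640 - 220} = \sqrt{3420} = 6 \sqrt{95}$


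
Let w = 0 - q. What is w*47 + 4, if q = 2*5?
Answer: -466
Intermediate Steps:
q = 10
w = -10 (w = 0 - 1*10 = 0 - 10 = -10)
w*47 + 4 = -10*47 + 4 = -470 + 4 = -466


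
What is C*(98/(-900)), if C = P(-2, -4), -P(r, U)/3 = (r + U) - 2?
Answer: -196/75 ≈ -2.6133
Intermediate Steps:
P(r, U) = 6 - 3*U - 3*r (P(r, U) = -3*((r + U) - 2) = -3*((U + r) - 2) = -3*(-2 + U + r) = 6 - 3*U - 3*r)
C = 24 (C = 6 - 3*(-4) - 3*(-2) = 6 + 12 + 6 = 24)
C*(98/(-900)) = 24*(98/(-900)) = 24*(98*(-1/900)) = 24*(-49/450) = -196/75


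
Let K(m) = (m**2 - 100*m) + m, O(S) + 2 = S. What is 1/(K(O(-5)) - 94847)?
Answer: -1/94105 ≈ -1.0626e-5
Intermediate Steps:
O(S) = -2 + S
K(m) = m**2 - 99*m
1/(K(O(-5)) - 94847) = 1/((-2 - 5)*(-99 + (-2 - 5)) - 94847) = 1/(-7*(-99 - 7) - 94847) = 1/(-7*(-106) - 94847) = 1/(742 - 94847) = 1/(-94105) = -1/94105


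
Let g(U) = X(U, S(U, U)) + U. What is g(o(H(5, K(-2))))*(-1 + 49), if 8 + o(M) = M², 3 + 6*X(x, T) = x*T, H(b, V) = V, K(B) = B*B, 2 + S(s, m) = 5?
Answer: 552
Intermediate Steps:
S(s, m) = 3 (S(s, m) = -2 + 5 = 3)
K(B) = B²
X(x, T) = -½ + T*x/6 (X(x, T) = -½ + (x*T)/6 = -½ + (T*x)/6 = -½ + T*x/6)
o(M) = -8 + M²
g(U) = -½ + 3*U/2 (g(U) = (-½ + (⅙)*3*U) + U = (-½ + U/2) + U = -½ + 3*U/2)
g(o(H(5, K(-2))))*(-1 + 49) = (-½ + 3*(-8 + ((-2)²)²)/2)*(-1 + 49) = (-½ + 3*(-8 + 4²)/2)*48 = (-½ + 3*(-8 + 16)/2)*48 = (-½ + (3/2)*8)*48 = (-½ + 12)*48 = (23/2)*48 = 552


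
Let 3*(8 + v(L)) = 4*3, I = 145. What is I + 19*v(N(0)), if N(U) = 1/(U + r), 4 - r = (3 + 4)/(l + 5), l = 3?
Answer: 69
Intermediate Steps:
r = 25/8 (r = 4 - (3 + 4)/(3 + 5) = 4 - 7/8 = 25/8 ≈ 3.1250)
N(U) = 1/(25/8 + U) (N(U) = 1/(U + 25/8) = 1/(25/8 + U))
v(L) = -4 (v(L) = -8 + (4*3)/3 = -8 + (⅓)*12 = -8 + 4 = -4)
I + 19*v(N(0)) = 145 + 19*(-4) = 145 - 76 = 69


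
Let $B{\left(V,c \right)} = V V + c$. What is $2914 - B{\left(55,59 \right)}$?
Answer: $-170$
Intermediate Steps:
$B{\left(V,c \right)} = c + V^{2}$ ($B{\left(V,c \right)} = V^{2} + c = c + V^{2}$)
$2914 - B{\left(55,59 \right)} = 2914 - \left(59 + 55^{2}\right) = 2914 - \left(59 + 3025\right) = 2914 - 3084 = -170$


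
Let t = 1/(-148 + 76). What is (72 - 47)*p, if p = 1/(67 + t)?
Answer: 1800/4823 ≈ 0.37321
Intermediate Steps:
t = -1/72 (t = 1/(-72) = -1/72 ≈ -0.013889)
p = 72/4823 (p = 1/(67 - 1/72) = 1/(4823/72) = 72/4823 ≈ 0.014928)
(72 - 47)*p = (72 - 47)*(72/4823) = 25*(72/4823) = 1800/4823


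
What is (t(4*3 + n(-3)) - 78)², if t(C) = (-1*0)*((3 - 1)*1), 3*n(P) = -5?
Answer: 6084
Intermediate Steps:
n(P) = -5/3 (n(P) = (⅓)*(-5) = -5/3)
t(C) = 0 (t(C) = 0*(2*1) = 0*2 = 0)
(t(4*3 + n(-3)) - 78)² = (0 - 78)² = (-78)² = 6084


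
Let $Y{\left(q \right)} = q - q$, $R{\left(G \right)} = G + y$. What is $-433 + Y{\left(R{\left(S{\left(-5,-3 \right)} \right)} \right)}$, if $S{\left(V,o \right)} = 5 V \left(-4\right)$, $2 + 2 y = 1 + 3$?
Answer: $-433$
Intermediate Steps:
$y = 1$ ($y = -1 + \frac{1 + 3}{2} = -1 + \frac{1}{2} \cdot 4 = -1 + 2 = 1$)
$S{\left(V,o \right)} = - 20 V$
$R{\left(G \right)} = 1 + G$ ($R{\left(G \right)} = G + 1 = 1 + G$)
$Y{\left(q \right)} = 0$
$-433 + Y{\left(R{\left(S{\left(-5,-3 \right)} \right)} \right)} = -433 + 0 = -433$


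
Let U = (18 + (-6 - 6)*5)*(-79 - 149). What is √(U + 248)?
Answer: 4*√614 ≈ 99.116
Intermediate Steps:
U = 9576 (U = (18 - 12*5)*(-228) = (18 - 60)*(-228) = -42*(-228) = 9576)
√(U + 248) = √(9576 + 248) = √9824 = 4*√614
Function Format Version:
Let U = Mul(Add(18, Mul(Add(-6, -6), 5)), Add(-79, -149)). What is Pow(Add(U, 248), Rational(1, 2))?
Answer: Mul(4, Pow(614, Rational(1, 2))) ≈ 99.116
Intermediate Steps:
U = 9576 (U = Mul(Add(18, Mul(-12, 5)), -228) = Mul(Add(18, -60), -228) = Mul(-42, -228) = 9576)
Pow(Add(U, 248), Rational(1, 2)) = Pow(Add(9576, 248), Rational(1, 2)) = Pow(9824, Rational(1, 2)) = Mul(4, Pow(614, Rational(1, 2)))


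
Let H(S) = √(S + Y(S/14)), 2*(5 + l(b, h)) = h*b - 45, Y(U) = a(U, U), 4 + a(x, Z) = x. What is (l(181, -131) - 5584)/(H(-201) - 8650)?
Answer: 2115253700/1047518071 + 17467*I*√42994/1047518071 ≈ 2.0193 + 0.0034575*I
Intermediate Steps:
a(x, Z) = -4 + x
Y(U) = -4 + U
l(b, h) = -55/2 + b*h/2 (l(b, h) = -5 + (h*b - 45)/2 = -5 + (b*h - 45)/2 = -5 + (-45 + b*h)/2 = -5 + (-45/2 + b*h/2) = -55/2 + b*h/2)
H(S) = √(-4 + 15*S/14) (H(S) = √(S + (-4 + S/14)) = √(-4 + 15*S/14))
(l(181, -131) - 5584)/(H(-201) - 8650) = ((-55/2 + (½)*181*(-131)) - 5584)/(√(-784 + 210*(-201))/14 - 8650) = ((-55/2 - 23711/2) - 5584)/(√(-784 - 42210)/14 - 8650) = (-11883 - 5584)/(√(-42994)/14 - 8650) = -17467/((I*√42994)/14 - 8650) = -17467/(I*√42994/14 - 8650) = -17467/(-8650 + I*√42994/14)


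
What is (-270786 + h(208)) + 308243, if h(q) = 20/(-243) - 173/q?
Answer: 1893180409/50544 ≈ 37456.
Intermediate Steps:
h(q) = -20/243 - 173/q (h(q) = 20*(-1/243) - 173/q = -20/243 - 173/q)
(-270786 + h(208)) + 308243 = (-270786 + (-20/243 - 173/208)) + 308243 = (-270786 - 46199/50544) + 308243 = -13686653783/50544 + 308243 = 1893180409/50544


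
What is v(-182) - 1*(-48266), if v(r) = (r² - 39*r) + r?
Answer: 88306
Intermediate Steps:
v(r) = r² - 38*r
v(-182) - 1*(-48266) = -182*(-38 - 182) - 1*(-48266) = -182*(-220) + 48266 = 40040 + 48266 = 88306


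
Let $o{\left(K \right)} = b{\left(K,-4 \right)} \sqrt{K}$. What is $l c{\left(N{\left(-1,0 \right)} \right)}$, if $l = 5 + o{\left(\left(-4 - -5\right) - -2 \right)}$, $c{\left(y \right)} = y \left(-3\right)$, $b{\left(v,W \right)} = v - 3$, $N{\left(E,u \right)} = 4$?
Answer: $-60$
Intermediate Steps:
$b{\left(v,W \right)} = -3 + v$
$o{\left(K \right)} = \sqrt{K} \left(-3 + K\right)$ ($o{\left(K \right)} = \left(-3 + K\right) \sqrt{K} = \sqrt{K} \left(-3 + K\right)$)
$c{\left(y \right)} = - 3 y$
$l = 5$ ($l = 5 + \sqrt{\left(-4 - -5\right) - -2} \left(-3 - -3\right) = 5 + \sqrt{\left(-4 + 5\right) + 2} \left(-3 + \left(\left(-4 + 5\right) + 2\right)\right) = 5 + \sqrt{1 + 2} \left(-3 + \left(1 + 2\right)\right) = 5 + \sqrt{3} \left(-3 + 3\right) = 5 + \sqrt{3} \cdot 0 = 5 + 0 = 5$)
$l c{\left(N{\left(-1,0 \right)} \right)} = 5 \left(\left(-3\right) 4\right) = 5 \left(-12\right) = -60$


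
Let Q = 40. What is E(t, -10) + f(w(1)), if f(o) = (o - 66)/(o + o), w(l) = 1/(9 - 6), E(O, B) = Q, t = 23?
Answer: -117/2 ≈ -58.500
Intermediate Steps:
E(O, B) = 40
w(l) = ⅓ (w(l) = 1/3 = ⅓)
f(o) = (-66 + o)/(2*o) (f(o) = (-66 + o)/((2*o)) = (-66 + o)*(1/(2*o)) = (-66 + o)/(2*o))
E(t, -10) + f(w(1)) = 40 + (-66 + ⅓)/(2*(⅓)) = 40 + (½)*3*(-197/3) = 40 - 197/2 = -117/2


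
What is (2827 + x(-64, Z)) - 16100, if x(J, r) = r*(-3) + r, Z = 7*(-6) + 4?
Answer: -13197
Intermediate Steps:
Z = -38 (Z = -42 + 4 = -38)
x(J, r) = -2*r (x(J, r) = -3*r + r = -2*r)
(2827 + x(-64, Z)) - 16100 = (2827 - 2*(-38)) - 16100 = (2827 + 76) - 16100 = 2903 - 16100 = -13197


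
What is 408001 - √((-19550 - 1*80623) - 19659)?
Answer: 408001 - 2*I*√29958 ≈ 4.08e+5 - 346.17*I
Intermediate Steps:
408001 - √((-19550 - 1*80623) - 19659) = 408001 - √((-19550 - 80623) - 19659) = 408001 - √(-100173 - 19659) = 408001 - √(-119832) = 408001 - 2*I*√29958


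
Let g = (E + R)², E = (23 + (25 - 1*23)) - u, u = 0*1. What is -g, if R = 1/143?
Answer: -12787776/20449 ≈ -625.35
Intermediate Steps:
u = 0
R = 1/143 ≈ 0.0069930
E = 25 (E = (23 + (25 - 1*23)) - 1*0 = (23 + (25 - 23)) + 0 = (23 + 2) + 0 = 25 + 0 = 25)
g = 12787776/20449 (g = (25 + 1/143)² = (3576/143)² = 12787776/20449 ≈ 625.35)
-g = -1*12787776/20449 = -12787776/20449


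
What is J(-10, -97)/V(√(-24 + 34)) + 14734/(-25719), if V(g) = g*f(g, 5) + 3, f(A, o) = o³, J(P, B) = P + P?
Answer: -2300511754/4018362279 - 2500*√10/156241 ≈ -0.62310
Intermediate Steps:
J(P, B) = 2*P
V(g) = 3 + 125*g (V(g) = g*5³ + 3 = g*125 + 3 = 125*g + 3 = 3 + 125*g)
J(-10, -97)/V(√(-24 + 34)) + 14734/(-25719) = (2*(-10))/(3 + 125*√(-24 + 34)) + 14734/(-25719) = -20/(3 + 125*√10) + 14734*(-1/25719) = -20/(3 + 125*√10) - 14734/25719 = -14734/25719 - 20/(3 + 125*√10)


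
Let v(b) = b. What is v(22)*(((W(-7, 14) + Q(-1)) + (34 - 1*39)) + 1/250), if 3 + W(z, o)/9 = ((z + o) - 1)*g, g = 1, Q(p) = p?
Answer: 57761/125 ≈ 462.09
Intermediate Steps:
W(z, o) = -36 + 9*o + 9*z (W(z, o) = -27 + 9*(((z + o) - 1)*1) = -27 + 9*(((o + z) - 1)*1) = -27 + 9*((-1 + o + z)*1) = -27 + 9*(-1 + o + z) = -27 + (-9 + 9*o + 9*z) = -36 + 9*o + 9*z)
v(22)*(((W(-7, 14) + Q(-1)) + (34 - 1*39)) + 1/250) = 22*((((-36 + 9*14 + 9*(-7)) - 1) + (34 - 1*39)) + 1/250) = 22*((((-36 + 126 - 63) - 1) + (34 - 39)) + 1/250) = 22*(((27 - 1) - 5) + 1/250) = 22*((26 - 5) + 1/250) = 22*(21 + 1/250) = 22*(5251/250) = 57761/125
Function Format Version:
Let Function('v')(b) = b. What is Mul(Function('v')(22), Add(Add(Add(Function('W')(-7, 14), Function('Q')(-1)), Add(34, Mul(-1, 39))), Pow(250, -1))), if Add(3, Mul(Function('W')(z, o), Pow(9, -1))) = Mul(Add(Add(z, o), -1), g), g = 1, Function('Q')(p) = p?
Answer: Rational(57761, 125) ≈ 462.09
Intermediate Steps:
Function('W')(z, o) = Add(-36, Mul(9, o), Mul(9, z)) (Function('W')(z, o) = Add(-27, Mul(9, Mul(Add(Add(z, o), -1), 1))) = Add(-27, Mul(9, Mul(Add(Add(o, z), -1), 1))) = Add(-27, Mul(9, Mul(Add(-1, o, z), 1))) = Add(-27, Mul(9, Add(-1, o, z))) = Add(-27, Add(-9, Mul(9, o), Mul(9, z))) = Add(-36, Mul(9, o), Mul(9, z)))
Mul(Function('v')(22), Add(Add(Add(Function('W')(-7, 14), Function('Q')(-1)), Add(34, Mul(-1, 39))), Pow(250, -1))) = Mul(22, Add(Add(Add(Add(-36, Mul(9, 14), Mul(9, -7)), -1), Add(34, Mul(-1, 39))), Pow(250, -1))) = Mul(22, Add(Add(Add(Add(-36, 126, -63), -1), Add(34, -39)), Rational(1, 250))) = Mul(22, Add(Add(Add(27, -1), -5), Rational(1, 250))) = Mul(22, Add(Add(26, -5), Rational(1, 250))) = Mul(22, Add(21, Rational(1, 250))) = Mul(22, Rational(5251, 250)) = Rational(57761, 125)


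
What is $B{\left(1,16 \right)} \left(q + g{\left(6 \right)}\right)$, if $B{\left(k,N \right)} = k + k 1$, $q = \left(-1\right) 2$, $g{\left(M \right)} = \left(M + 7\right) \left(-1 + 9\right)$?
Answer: $204$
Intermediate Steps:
$g{\left(M \right)} = 56 + 8 M$ ($g{\left(M \right)} = \left(7 + M\right) 8 = 56 + 8 M$)
$q = -2$
$B{\left(k,N \right)} = 2 k$ ($B{\left(k,N \right)} = k + k = 2 k$)
$B{\left(1,16 \right)} \left(q + g{\left(6 \right)}\right) = 2 \cdot 1 \left(-2 + \left(56 + 8 \cdot 6\right)\right) = 2 \left(-2 + \left(56 + 48\right)\right) = 2 \left(-2 + 104\right) = 2 \cdot 102 = 204$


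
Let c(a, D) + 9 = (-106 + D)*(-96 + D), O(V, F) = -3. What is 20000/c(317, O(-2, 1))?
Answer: 10000/5391 ≈ 1.8549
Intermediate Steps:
c(a, D) = -9 + (-106 + D)*(-96 + D)
20000/c(317, O(-2, 1)) = 20000/(10167 + (-3)² - 202*(-3)) = 20000/(10167 + 9 + 606) = 20000/10782 = 20000*(1/10782) = 10000/5391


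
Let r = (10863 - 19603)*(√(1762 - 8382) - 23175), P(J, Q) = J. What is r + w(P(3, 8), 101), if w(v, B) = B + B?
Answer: 202549702 - 17480*I*√1655 ≈ 2.0255e+8 - 7.1112e+5*I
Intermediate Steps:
w(v, B) = 2*B
r = 202549500 - 17480*I*√1655 (r = -8740*(√(-6620) - 23175) = -8740*(2*I*√1655 - 23175) = -8740*(-23175 + 2*I*√1655) = 202549500 - 17480*I*√1655 ≈ 2.0255e+8 - 7.1112e+5*I)
r + w(P(3, 8), 101) = (202549500 - 17480*I*√1655) + 2*101 = (202549500 - 17480*I*√1655) + 202 = 202549702 - 17480*I*√1655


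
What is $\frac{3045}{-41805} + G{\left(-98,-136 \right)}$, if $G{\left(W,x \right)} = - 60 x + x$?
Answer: $\frac{22362685}{2787} \approx 8023.9$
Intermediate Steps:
$G{\left(W,x \right)} = - 59 x$
$\frac{3045}{-41805} + G{\left(-98,-136 \right)} = \frac{3045}{-41805} - -8024 = 3045 \left(- \frac{1}{41805}\right) + 8024 = - \frac{203}{2787} + 8024 = \frac{22362685}{2787}$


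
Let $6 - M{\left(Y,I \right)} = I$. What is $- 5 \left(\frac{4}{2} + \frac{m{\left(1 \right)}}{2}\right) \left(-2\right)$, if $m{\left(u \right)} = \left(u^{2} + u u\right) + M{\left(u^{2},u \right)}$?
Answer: $55$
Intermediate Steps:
$M{\left(Y,I \right)} = 6 - I$
$m{\left(u \right)} = 6 - u + 2 u^{2}$ ($m{\left(u \right)} = \left(u^{2} + u u\right) - \left(-6 + u\right) = \left(u^{2} + u^{2}\right) - \left(-6 + u\right) = 2 u^{2} - \left(-6 + u\right) = 6 - u + 2 u^{2}$)
$- 5 \left(\frac{4}{2} + \frac{m{\left(1 \right)}}{2}\right) \left(-2\right) = - 5 \left(\frac{4}{2} + \frac{6 - 1 + 2 \cdot 1^{2}}{2}\right) \left(-2\right) = - 5 \left(4 \cdot \frac{1}{2} + \left(6 - 1 + 2 \cdot 1\right) \frac{1}{2}\right) \left(-2\right) = - 5 \left(2 + \left(6 - 1 + 2\right) \frac{1}{2}\right) \left(-2\right) = - 5 \left(2 + 7 \cdot \frac{1}{2}\right) \left(-2\right) = - 5 \left(2 + \frac{7}{2}\right) \left(-2\right) = \left(-5\right) \frac{11}{2} \left(-2\right) = \left(- \frac{55}{2}\right) \left(-2\right) = 55$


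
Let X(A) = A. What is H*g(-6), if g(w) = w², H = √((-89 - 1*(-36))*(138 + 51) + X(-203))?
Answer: 72*I*√2555 ≈ 3639.4*I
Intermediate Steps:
H = 2*I*√2555 (H = √((-89 - 1*(-36))*(138 + 51) - 203) = √((-89 + 36)*189 - 203) = √(-53*189 - 203) = √(-10017 - 203) = √(-10220) = 2*I*√2555 ≈ 101.09*I)
H*g(-6) = (2*I*√2555)*(-6)² = (2*I*√2555)*36 = 72*I*√2555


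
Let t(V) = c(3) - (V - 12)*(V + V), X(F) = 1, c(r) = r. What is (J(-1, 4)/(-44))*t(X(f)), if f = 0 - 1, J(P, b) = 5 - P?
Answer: -75/22 ≈ -3.4091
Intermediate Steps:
f = -1
t(V) = 3 - 2*V*(-12 + V) (t(V) = 3 - (V - 12)*(V + V) = 3 - (-12 + V)*2*V = 3 - 2*V*(-12 + V))
(J(-1, 4)/(-44))*t(X(f)) = ((5 - 1*(-1))/(-44))*(3 - 2*1² + 24*1) = ((5 + 1)*(-1/44))*(3 - 2*1 + 24) = (6*(-1/44))*(3 - 2 + 24) = -3/22*25 = -75/22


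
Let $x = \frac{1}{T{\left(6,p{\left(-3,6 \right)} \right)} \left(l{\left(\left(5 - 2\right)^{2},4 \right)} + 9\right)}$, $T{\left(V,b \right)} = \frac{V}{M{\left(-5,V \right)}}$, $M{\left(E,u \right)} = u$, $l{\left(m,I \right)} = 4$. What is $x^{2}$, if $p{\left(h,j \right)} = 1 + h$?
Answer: $\frac{1}{169} \approx 0.0059172$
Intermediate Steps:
$T{\left(V,b \right)} = 1$ ($T{\left(V,b \right)} = \frac{V}{V} = 1$)
$x = \frac{1}{13}$ ($x = \frac{1}{1 \left(4 + 9\right)} = \frac{1}{1 \cdot 13} = \frac{1}{13} \approx 0.076923$)
$x^{2} = \left(\frac{1}{13}\right)^{2} = \frac{1}{169}$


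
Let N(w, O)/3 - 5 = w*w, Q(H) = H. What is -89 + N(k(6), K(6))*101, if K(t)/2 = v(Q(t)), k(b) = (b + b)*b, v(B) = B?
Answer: 1572178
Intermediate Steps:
k(b) = 2*b² (k(b) = (2*b)*b = 2*b²)
K(t) = 2*t
N(w, O) = 15 + 3*w² (N(w, O) = 15 + 3*(w*w) = 15 + 3*w²)
-89 + N(k(6), K(6))*101 = -89 + (15 + 3*(2*6²)²)*101 = -89 + (15 + 3*(2*36)²)*101 = -89 + (15 + 3*72²)*101 = -89 + (15 + 3*5184)*101 = -89 + (15 + 15552)*101 = -89 + 15567*101 = -89 + 1572267 = 1572178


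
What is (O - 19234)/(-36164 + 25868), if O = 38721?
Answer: -1499/792 ≈ -1.8927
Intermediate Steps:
(O - 19234)/(-36164 + 25868) = (38721 - 19234)/(-36164 + 25868) = 19487/(-10296) = 19487*(-1/10296) = -1499/792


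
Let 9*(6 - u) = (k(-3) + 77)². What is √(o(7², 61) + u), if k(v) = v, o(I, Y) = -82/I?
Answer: 4*I*√16651/21 ≈ 24.579*I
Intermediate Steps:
u = -5422/9 (u = 6 - (-3 + 77)²/9 = 6 - ⅑*74² = 6 - ⅑*5476 = 6 - 5476/9 = -5422/9 ≈ -602.44)
√(o(7², 61) + u) = √(-82/(7²) - 5422/9) = √(-82/49 - 5422/9) = √(-266416/441) = 4*I*√16651/21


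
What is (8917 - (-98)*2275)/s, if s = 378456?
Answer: 77289/126152 ≈ 0.61267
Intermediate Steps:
(8917 - (-98)*2275)/s = (8917 - (-98)*2275)/378456 = (8917 - 1*(-222950))*(1/378456) = (8917 + 222950)*(1/378456) = 231867*(1/378456) = 77289/126152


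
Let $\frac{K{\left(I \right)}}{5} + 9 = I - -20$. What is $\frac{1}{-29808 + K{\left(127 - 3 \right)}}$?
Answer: $- \frac{1}{29133} \approx -3.4325 \cdot 10^{-5}$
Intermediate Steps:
$K{\left(I \right)} = 55 + 5 I$ ($K{\left(I \right)} = -45 + 5 \left(I - -20\right) = -45 + 5 \left(I + 20\right) = -45 + 5 \left(20 + I\right) = -45 + \left(100 + 5 I\right) = 55 + 5 I$)
$\frac{1}{-29808 + K{\left(127 - 3 \right)}} = \frac{1}{-29808 + \left(55 + 5 \left(127 - 3\right)\right)} = \frac{1}{-29808 + \left(55 + 5 \cdot 124\right)} = \frac{1}{-29808 + \left(55 + 620\right)} = \frac{1}{-29808 + 675} = \frac{1}{-29133} = - \frac{1}{29133}$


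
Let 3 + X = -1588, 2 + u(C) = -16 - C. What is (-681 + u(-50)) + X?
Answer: -2240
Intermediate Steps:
u(C) = -18 - C (u(C) = -2 + (-16 - C) = -18 - C)
X = -1591 (X = -3 - 1588 = -1591)
(-681 + u(-50)) + X = (-681 + (-18 - 1*(-50))) - 1591 = (-681 + (-18 + 50)) - 1591 = (-681 + 32) - 1591 = -649 - 1591 = -2240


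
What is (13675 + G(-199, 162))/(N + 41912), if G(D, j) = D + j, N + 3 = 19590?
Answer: 13638/61499 ≈ 0.22176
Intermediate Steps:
N = 19587 (N = -3 + 19590 = 19587)
(13675 + G(-199, 162))/(N + 41912) = (13675 + (-199 + 162))/(19587 + 41912) = (13675 - 37)/61499 = 13638*(1/61499) = 13638/61499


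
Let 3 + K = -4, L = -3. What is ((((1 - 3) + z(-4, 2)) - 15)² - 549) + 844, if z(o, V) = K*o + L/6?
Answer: 1621/4 ≈ 405.25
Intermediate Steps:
K = -7 (K = -3 - 4 = -7)
z(o, V) = -½ - 7*o (z(o, V) = -7*o - 3/6 = -7*o - 3*⅙ = -7*o - ½ = -½ - 7*o)
((((1 - 3) + z(-4, 2)) - 15)² - 549) + 844 = ((((1 - 3) + (-½ - 7*(-4))) - 15)² - 549) + 844 = (((-2 + (-½ + 28)) - 15)² - 549) + 844 = (((-2 + 55/2) - 15)² - 549) + 844 = ((51/2 - 15)² - 549) + 844 = ((21/2)² - 549) + 844 = (441/4 - 549) + 844 = -1755/4 + 844 = 1621/4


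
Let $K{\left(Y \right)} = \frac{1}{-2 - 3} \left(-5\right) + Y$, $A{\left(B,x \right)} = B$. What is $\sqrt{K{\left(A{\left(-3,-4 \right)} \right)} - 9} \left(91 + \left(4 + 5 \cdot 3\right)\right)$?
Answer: $110 i \sqrt{11} \approx 364.83 i$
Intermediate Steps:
$K{\left(Y \right)} = 1 + Y$ ($K{\left(Y \right)} = \frac{1}{-5} \left(-5\right) + Y = \left(- \frac{1}{5}\right) \left(-5\right) + Y = 1 + Y$)
$\sqrt{K{\left(A{\left(-3,-4 \right)} \right)} - 9} \left(91 + \left(4 + 5 \cdot 3\right)\right) = \sqrt{\left(1 - 3\right) - 9} \left(91 + \left(4 + 5 \cdot 3\right)\right) = \sqrt{-2 - 9} \left(91 + \left(4 + 15\right)\right) = \sqrt{-11} \left(91 + 19\right) = i \sqrt{11} \cdot 110 = 110 i \sqrt{11}$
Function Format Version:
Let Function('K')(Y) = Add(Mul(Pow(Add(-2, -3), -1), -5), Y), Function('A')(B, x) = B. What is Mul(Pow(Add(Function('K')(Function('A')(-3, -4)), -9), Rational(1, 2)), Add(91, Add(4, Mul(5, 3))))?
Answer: Mul(110, I, Pow(11, Rational(1, 2))) ≈ Mul(364.83, I)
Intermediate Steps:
Function('K')(Y) = Add(1, Y) (Function('K')(Y) = Add(Mul(Pow(-5, -1), -5), Y) = Add(Mul(Rational(-1, 5), -5), Y) = Add(1, Y))
Mul(Pow(Add(Function('K')(Function('A')(-3, -4)), -9), Rational(1, 2)), Add(91, Add(4, Mul(5, 3)))) = Mul(Pow(Add(Add(1, -3), -9), Rational(1, 2)), Add(91, Add(4, Mul(5, 3)))) = Mul(Pow(Add(-2, -9), Rational(1, 2)), Add(91, Add(4, 15))) = Mul(Pow(-11, Rational(1, 2)), Add(91, 19)) = Mul(Mul(I, Pow(11, Rational(1, 2))), 110) = Mul(110, I, Pow(11, Rational(1, 2)))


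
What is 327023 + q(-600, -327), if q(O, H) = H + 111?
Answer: 326807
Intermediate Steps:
q(O, H) = 111 + H
327023 + q(-600, -327) = 327023 + (111 - 327) = 327023 - 216 = 326807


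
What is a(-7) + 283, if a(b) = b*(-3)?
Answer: 304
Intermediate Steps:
a(b) = -3*b
a(-7) + 283 = -3*(-7) + 283 = 21 + 283 = 304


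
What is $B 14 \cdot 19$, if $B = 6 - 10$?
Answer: $-1064$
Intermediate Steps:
$B = -4$ ($B = 6 - 10 = -4$)
$B 14 \cdot 19 = \left(-4\right) 14 \cdot 19 = \left(-56\right) 19 = -1064$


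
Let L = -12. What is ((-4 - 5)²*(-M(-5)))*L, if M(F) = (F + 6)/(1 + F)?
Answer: -243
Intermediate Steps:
M(F) = (6 + F)/(1 + F)
((-4 - 5)²*(-M(-5)))*L = ((-4 - 5)²*(-(6 - 5)/(1 - 5)))*(-12) = ((-9)²*(-1/(-4)))*(-12) = (81*(-(-1)/4))*(-12) = (81*(-1*(-¼)))*(-12) = (81*(¼))*(-12) = (81/4)*(-12) = -243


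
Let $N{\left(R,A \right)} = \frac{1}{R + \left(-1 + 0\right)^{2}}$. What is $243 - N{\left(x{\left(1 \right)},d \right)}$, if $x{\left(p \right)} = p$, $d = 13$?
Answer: $\frac{485}{2} \approx 242.5$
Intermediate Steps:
$N{\left(R,A \right)} = \frac{1}{1 + R}$ ($N{\left(R,A \right)} = \frac{1}{R + \left(-1\right)^{2}} = \frac{1}{R + 1} = \frac{1}{1 + R}$)
$243 - N{\left(x{\left(1 \right)},d \right)} = 243 - \frac{1}{1 + 1} = 243 - \frac{1}{2} = \frac{485}{2}$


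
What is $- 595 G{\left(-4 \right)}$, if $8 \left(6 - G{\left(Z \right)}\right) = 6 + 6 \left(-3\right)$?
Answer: $- \frac{8925}{2} \approx -4462.5$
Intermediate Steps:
$G{\left(Z \right)} = \frac{15}{2}$ ($G{\left(Z \right)} = 6 - \frac{6 + 6 \left(-3\right)}{8} = 6 - \frac{6 - 18}{8} = 6 - - \frac{3}{2} = 6 + \frac{3}{2} = \frac{15}{2}$)
$- 595 G{\left(-4 \right)} = \left(-595\right) \frac{15}{2} = - \frac{8925}{2}$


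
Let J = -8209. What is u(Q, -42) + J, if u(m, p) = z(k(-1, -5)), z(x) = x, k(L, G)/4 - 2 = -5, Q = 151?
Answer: -8221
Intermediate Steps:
k(L, G) = -12 (k(L, G) = 8 + 4*(-5) = 8 - 20 = -12)
u(m, p) = -12
u(Q, -42) + J = -12 - 8209 = -8221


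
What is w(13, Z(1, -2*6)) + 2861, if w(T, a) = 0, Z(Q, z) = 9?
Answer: 2861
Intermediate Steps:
w(13, Z(1, -2*6)) + 2861 = 0 + 2861 = 2861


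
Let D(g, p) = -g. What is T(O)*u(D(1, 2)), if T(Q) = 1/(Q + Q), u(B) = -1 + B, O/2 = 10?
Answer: -1/20 ≈ -0.050000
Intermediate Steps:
O = 20 (O = 2*10 = 20)
T(Q) = 1/(2*Q)
T(O)*u(D(1, 2)) = ((½)/20)*(-1 - 1*1) = ((½)*(1/20))*(-1 - 1) = (1/40)*(-2) = -1/20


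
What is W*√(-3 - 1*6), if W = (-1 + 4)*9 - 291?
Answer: -792*I ≈ -792.0*I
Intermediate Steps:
W = -264 (W = 3*9 - 291 = 27 - 291 = -264)
W*√(-3 - 1*6) = -264*√(-3 - 1*6) = -264*√(-3 - 6) = -792*I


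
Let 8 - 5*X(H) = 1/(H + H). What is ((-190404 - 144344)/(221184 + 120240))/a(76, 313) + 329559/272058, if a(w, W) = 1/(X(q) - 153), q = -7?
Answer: 40539765779057/270920797560 ≈ 149.64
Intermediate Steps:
X(H) = 8/5 - 1/(10*H) (X(H) = 8/5 - 1/(5*(H + H)) = 8/5 - 1/(2*H)/5 = 8/5 - 1/(10*H))
a(w, W) = -70/10597 (a(w, W) = 1/((1/10)*(-1 + 16*(-7))/(-7) - 153) = 1/((1/10)*(-1/7)*(-1 - 112) - 153) = 1/((1/10)*(-1/7)*(-113) - 153) = 1/(113/70 - 153) = 1/(-10597/70) = -70/10597)
((-190404 - 144344)/(221184 + 120240))/a(76, 313) + 329559/272058 = ((-190404 - 144344)/(221184 + 120240))/(-70/10597) + 329559/272058 = -334748/341424*(-10597/70) + 329559*(1/272058) = -334748*1/341424*(-10597/70) + 109853/90686 = -83687/85356*(-10597/70) + 109853/90686 = 886831139/5974920 + 109853/90686 = 40539765779057/270920797560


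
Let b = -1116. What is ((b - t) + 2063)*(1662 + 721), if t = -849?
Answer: 4279868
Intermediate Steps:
((b - t) + 2063)*(1662 + 721) = ((-1116 - 1*(-849)) + 2063)*(1662 + 721) = ((-1116 + 849) + 2063)*2383 = (-267 + 2063)*2383 = 1796*2383 = 4279868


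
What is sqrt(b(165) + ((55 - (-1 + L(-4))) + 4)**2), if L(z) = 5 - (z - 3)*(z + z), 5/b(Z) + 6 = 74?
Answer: sqrt(14243161)/34 ≈ 111.00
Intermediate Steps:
b(Z) = 5/68 (b(Z) = 5/(-6 + 74) = 5/68)
L(z) = 5 - 2*z*(-3 + z) (L(z) = 5 - (-3 + z)*2*z = 5 - 2*z*(-3 + z))
sqrt(b(165) + ((55 - (-1 + L(-4))) + 4)**2) = sqrt(5/68 + ((55 - (-1 + (5 - 2*(-4)**2 + 6*(-4)))) + 4)**2) = sqrt(5/68 + ((55 - (-1 + (5 - 2*16 - 24))) + 4)**2) = sqrt(5/68 + ((55 - (-1 + (5 - 32 - 24))) + 4)**2) = sqrt(5/68 + ((55 - (-1 - 51)) + 4)**2) = sqrt(5/68 + ((55 - 1*(-52)) + 4)**2) = sqrt(5/68 + ((55 + 52) + 4)**2) = sqrt(5/68 + (107 + 4)**2) = sqrt(5/68 + 111**2) = sqrt(5/68 + 12321) = sqrt(837833/68) = sqrt(14243161)/34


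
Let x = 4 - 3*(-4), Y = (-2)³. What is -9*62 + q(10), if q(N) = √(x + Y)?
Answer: -558 + 2*√2 ≈ -555.17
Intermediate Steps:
Y = -8
x = 16 (x = 4 + 12 = 16)
q(N) = 2*√2 (q(N) = √(16 - 8) = √8 = 2*√2)
-9*62 + q(10) = -9*62 + 2*√2 = -558 + 2*√2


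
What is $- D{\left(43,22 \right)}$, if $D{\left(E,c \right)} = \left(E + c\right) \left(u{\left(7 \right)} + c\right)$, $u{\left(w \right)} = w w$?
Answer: $-4615$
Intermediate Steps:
$u{\left(w \right)} = w^{2}$
$D{\left(E,c \right)} = \left(49 + c\right) \left(E + c\right)$ ($D{\left(E,c \right)} = \left(E + c\right) \left(7^{2} + c\right) = \left(E + c\right) \left(49 + c\right) = \left(49 + c\right) \left(E + c\right)$)
$- D{\left(43,22 \right)} = - (22^{2} + 49 \cdot 43 + 49 \cdot 22 + 43 \cdot 22) = - (484 + 2107 + 1078 + 946) = \left(-1\right) 4615 = -4615$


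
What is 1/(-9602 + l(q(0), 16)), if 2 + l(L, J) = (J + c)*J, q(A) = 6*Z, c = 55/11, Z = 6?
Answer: -1/9268 ≈ -0.00010790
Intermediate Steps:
c = 5 (c = 55*(1/11) = 5)
q(A) = 36 (q(A) = 6*6 = 36)
l(L, J) = -2 + J*(5 + J) (l(L, J) = -2 + (J + 5)*J = -2 + (5 + J)*J = -2 + J*(5 + J))
1/(-9602 + l(q(0), 16)) = 1/(-9602 + (-2 + 16**2 + 5*16)) = 1/(-9602 + (-2 + 256 + 80)) = 1/(-9602 + 334) = 1/(-9268) = -1/9268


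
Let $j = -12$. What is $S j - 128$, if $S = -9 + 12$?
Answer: $-164$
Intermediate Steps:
$S = 3$
$S j - 128 = 3 \left(-12\right) - 128 = -36 - 128 = -164$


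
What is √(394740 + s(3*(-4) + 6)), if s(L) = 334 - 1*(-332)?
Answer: 3*√43934 ≈ 628.81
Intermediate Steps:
s(L) = 666 (s(L) = 334 + 332 = 666)
√(394740 + s(3*(-4) + 6)) = √(394740 + 666) = √395406 = 3*√43934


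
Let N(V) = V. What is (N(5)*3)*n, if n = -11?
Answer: -165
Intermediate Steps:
(N(5)*3)*n = (5*3)*(-11) = 15*(-11) = -165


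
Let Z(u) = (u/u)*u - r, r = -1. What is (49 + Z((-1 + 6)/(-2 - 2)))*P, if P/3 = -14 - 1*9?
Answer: -13455/4 ≈ -3363.8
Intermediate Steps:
P = -69 (P = 3*(-14 - 1*9) = 3*(-14 - 9) = 3*(-23) = -69)
Z(u) = 1 + u (Z(u) = (u/u)*u - 1*(-1) = 1*u + 1 = u + 1 = 1 + u)
(49 + Z((-1 + 6)/(-2 - 2)))*P = (49 + (1 + (-1 + 6)/(-2 - 2)))*(-69) = (49 + (1 + 5/(-4)))*(-69) = (49 + (1 + 5*(-¼)))*(-69) = (49 + (1 - 5/4))*(-69) = (49 - ¼)*(-69) = (195/4)*(-69) = -13455/4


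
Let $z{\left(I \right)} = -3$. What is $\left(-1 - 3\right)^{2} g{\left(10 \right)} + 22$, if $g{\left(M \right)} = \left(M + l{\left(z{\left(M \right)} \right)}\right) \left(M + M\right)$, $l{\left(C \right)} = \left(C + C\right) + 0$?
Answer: $1302$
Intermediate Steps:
$l{\left(C \right)} = 2 C$ ($l{\left(C \right)} = 2 C + 0 = 2 C$)
$g{\left(M \right)} = 2 M \left(-6 + M\right)$ ($g{\left(M \right)} = \left(M + 2 \left(-3\right)\right) \left(M + M\right) = \left(M - 6\right) 2 M = \left(-6 + M\right) 2 M = 2 M \left(-6 + M\right)$)
$\left(-1 - 3\right)^{2} g{\left(10 \right)} + 22 = \left(-1 - 3\right)^{2} \cdot 2 \cdot 10 \left(-6 + 10\right) + 22 = \left(-4\right)^{2} \cdot 2 \cdot 10 \cdot 4 + 22 = 16 \cdot 80 + 22 = 1280 + 22 = 1302$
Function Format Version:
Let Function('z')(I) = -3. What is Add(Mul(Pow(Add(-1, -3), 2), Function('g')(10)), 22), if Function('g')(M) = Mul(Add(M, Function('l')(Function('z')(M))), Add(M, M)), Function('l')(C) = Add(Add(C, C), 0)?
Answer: 1302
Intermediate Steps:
Function('l')(C) = Mul(2, C) (Function('l')(C) = Add(Mul(2, C), 0) = Mul(2, C))
Function('g')(M) = Mul(2, M, Add(-6, M)) (Function('g')(M) = Mul(Add(M, Mul(2, -3)), Add(M, M)) = Mul(Add(M, -6), Mul(2, M)) = Mul(Add(-6, M), Mul(2, M)) = Mul(2, M, Add(-6, M)))
Add(Mul(Pow(Add(-1, -3), 2), Function('g')(10)), 22) = Add(Mul(Pow(Add(-1, -3), 2), Mul(2, 10, Add(-6, 10))), 22) = Add(Mul(Pow(-4, 2), Mul(2, 10, 4)), 22) = Add(Mul(16, 80), 22) = Add(1280, 22) = 1302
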